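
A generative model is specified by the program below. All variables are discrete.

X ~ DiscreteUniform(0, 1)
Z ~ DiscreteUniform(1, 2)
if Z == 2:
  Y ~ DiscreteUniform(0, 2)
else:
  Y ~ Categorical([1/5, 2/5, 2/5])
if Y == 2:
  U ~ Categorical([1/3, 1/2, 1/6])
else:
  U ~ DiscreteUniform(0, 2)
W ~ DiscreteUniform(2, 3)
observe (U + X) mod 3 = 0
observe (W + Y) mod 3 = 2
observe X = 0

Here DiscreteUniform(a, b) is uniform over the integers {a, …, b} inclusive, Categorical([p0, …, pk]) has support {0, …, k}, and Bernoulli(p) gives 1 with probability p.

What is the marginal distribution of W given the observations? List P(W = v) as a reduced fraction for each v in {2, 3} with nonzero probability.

P(W=2) = 8/19, P(W=3) = 11/19

Enumerate traces; 4 have nonzero weight after conditioning:
  (X=0, Z=1, Y=0, U=0, W=2) weight 1/120
  (X=0, Z=1, Y=2, U=0, W=3) weight 1/60
  (X=0, Z=2, Y=0, U=0, W=2) weight 1/72
  (X=0, Z=2, Y=2, U=0, W=3) weight 1/72
Group by W:
  weight(W=2) = 1/45
  weight(W=3) = 11/360
Total weight = 1/45 + 11/360 = 19/360
P(W=2 | obs) = 1/45 / 19/360 = 8/19
P(W=3 | obs) = 11/360 / 19/360 = 11/19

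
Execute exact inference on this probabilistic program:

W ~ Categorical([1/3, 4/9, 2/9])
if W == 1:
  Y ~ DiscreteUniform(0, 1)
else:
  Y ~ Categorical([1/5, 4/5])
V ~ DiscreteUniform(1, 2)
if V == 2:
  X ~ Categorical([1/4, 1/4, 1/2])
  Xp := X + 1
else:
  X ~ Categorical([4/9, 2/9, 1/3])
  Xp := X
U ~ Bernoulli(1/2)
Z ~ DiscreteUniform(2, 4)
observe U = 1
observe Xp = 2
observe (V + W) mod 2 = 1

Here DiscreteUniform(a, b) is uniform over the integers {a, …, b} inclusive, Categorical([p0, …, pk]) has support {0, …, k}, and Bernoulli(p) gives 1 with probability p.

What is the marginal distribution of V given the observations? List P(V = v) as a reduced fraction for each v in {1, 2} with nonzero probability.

Enumerate traces; 18 have nonzero weight after conditioning:
  (W=0, Y=0, V=1, X=2, U=1, Z=2) weight 1/540
  (W=0, Y=0, V=1, X=2, U=1, Z=3) weight 1/540
  (W=0, Y=0, V=1, X=2, U=1, Z=4) weight 1/540
  (W=0, Y=1, V=1, X=2, U=1, Z=2) weight 1/135
  (W=0, Y=1, V=1, X=2, U=1, Z=3) weight 1/135
  (W=0, Y=1, V=1, X=2, U=1, Z=4) weight 1/135
  (W=1, Y=0, V=2, X=1, U=1, Z=2) weight 1/216
  (W=1, Y=0, V=2, X=1, U=1, Z=3) weight 1/216
  … 10 more
Group by V:
  weight(V=1) = 5/108
  weight(V=2) = 1/36
Total weight = 5/108 + 1/36 = 2/27
P(V=1 | obs) = 5/108 / 2/27 = 5/8
P(V=2 | obs) = 1/36 / 2/27 = 3/8

P(V=1) = 5/8, P(V=2) = 3/8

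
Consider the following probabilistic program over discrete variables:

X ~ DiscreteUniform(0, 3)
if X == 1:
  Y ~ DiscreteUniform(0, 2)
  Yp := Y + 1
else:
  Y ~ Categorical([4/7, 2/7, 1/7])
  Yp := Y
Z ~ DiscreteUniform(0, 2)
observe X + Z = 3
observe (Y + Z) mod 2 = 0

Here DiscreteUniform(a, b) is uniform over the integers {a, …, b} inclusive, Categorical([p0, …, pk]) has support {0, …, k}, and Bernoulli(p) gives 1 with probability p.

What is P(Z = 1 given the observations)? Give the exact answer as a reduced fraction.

P(Z = 1 | obs) = 6/35

Enumerate traces; 5 have nonzero weight after conditioning:
  (X=1, Y=0, Z=2) weight 1/36
  (X=1, Y=2, Z=2) weight 1/36
  (X=2, Y=1, Z=1) weight 1/42
  (X=3, Y=0, Z=0) weight 1/21
  (X=3, Y=2, Z=0) weight 1/84
Group by Z:
  weight(Z=0) = 5/84
  weight(Z=1) = 1/42
  weight(Z=2) = 1/18
Total weight = 5/84 + 1/42 + 1/18 = 5/36
P(Z=0 | obs) = 5/84 / 5/36 = 3/7
P(Z=1 | obs) = 1/42 / 5/36 = 6/35
P(Z=2 | obs) = 1/18 / 5/36 = 2/5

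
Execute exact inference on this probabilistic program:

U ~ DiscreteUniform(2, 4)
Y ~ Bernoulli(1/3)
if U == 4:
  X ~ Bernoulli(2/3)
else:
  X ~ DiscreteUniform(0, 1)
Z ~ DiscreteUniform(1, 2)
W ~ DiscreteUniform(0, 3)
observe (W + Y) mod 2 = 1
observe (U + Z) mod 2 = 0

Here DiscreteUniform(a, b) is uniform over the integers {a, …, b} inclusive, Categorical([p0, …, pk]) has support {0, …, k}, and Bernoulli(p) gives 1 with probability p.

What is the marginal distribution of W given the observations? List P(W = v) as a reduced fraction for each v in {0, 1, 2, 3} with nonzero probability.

P(W=0) = 1/6, P(W=1) = 1/3, P(W=2) = 1/6, P(W=3) = 1/3

Enumerate traces; 24 have nonzero weight after conditioning:
  (U=2, Y=0, X=0, Z=2, W=1) weight 1/72
  (U=2, Y=0, X=0, Z=2, W=3) weight 1/72
  (U=2, Y=0, X=1, Z=2, W=1) weight 1/72
  (U=2, Y=0, X=1, Z=2, W=3) weight 1/72
  (U=2, Y=1, X=0, Z=2, W=0) weight 1/144
  (U=2, Y=1, X=0, Z=2, W=2) weight 1/144
  (U=2, Y=1, X=1, Z=2, W=0) weight 1/144
  (U=2, Y=1, X=1, Z=2, W=2) weight 1/144
  … 16 more
Group by W:
  weight(W=0) = 1/24
  weight(W=1) = 1/12
  weight(W=2) = 1/24
  weight(W=3) = 1/12
Total weight = 1/24 + 1/12 + 1/24 + 1/12 = 1/4
P(W=0 | obs) = 1/24 / 1/4 = 1/6
P(W=1 | obs) = 1/12 / 1/4 = 1/3
P(W=2 | obs) = 1/24 / 1/4 = 1/6
P(W=3 | obs) = 1/12 / 1/4 = 1/3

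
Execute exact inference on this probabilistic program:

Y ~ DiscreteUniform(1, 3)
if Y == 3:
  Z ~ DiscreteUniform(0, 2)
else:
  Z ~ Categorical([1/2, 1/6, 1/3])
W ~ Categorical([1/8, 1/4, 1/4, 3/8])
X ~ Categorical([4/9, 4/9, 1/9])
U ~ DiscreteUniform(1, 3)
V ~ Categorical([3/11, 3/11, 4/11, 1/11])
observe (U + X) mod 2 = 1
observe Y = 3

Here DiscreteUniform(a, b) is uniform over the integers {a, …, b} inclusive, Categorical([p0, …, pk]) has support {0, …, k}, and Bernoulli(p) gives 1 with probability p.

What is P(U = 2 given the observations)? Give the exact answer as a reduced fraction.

Enumerate traces; 240 have nonzero weight after conditioning:
  (Y=3, Z=0, W=0, X=0, U=1, V=0) weight 1/1782
  (Y=3, Z=0, W=0, X=0, U=1, V=1) weight 1/1782
  (Y=3, Z=0, W=0, X=0, U=1, V=2) weight 2/2673
  (Y=3, Z=0, W=0, X=0, U=1, V=3) weight 1/5346
  (Y=3, Z=0, W=0, X=0, U=3, V=0) weight 1/1782
  (Y=3, Z=0, W=0, X=0, U=3, V=1) weight 1/1782
  (Y=3, Z=0, W=0, X=0, U=3, V=2) weight 2/2673
  (Y=3, Z=0, W=0, X=0, U=3, V=3) weight 1/5346
  (Y=3, Z=0, W=0, X=1, U=2, V=0) weight 1/1782
  … 231 more
Group by U:
  weight(U=1) = 5/81
  weight(U=2) = 4/81
  weight(U=3) = 5/81
Total weight = 5/81 + 4/81 + 5/81 = 14/81
P(U=1 | obs) = 5/81 / 14/81 = 5/14
P(U=2 | obs) = 4/81 / 14/81 = 2/7
P(U=3 | obs) = 5/81 / 14/81 = 5/14

P(U = 2 | obs) = 2/7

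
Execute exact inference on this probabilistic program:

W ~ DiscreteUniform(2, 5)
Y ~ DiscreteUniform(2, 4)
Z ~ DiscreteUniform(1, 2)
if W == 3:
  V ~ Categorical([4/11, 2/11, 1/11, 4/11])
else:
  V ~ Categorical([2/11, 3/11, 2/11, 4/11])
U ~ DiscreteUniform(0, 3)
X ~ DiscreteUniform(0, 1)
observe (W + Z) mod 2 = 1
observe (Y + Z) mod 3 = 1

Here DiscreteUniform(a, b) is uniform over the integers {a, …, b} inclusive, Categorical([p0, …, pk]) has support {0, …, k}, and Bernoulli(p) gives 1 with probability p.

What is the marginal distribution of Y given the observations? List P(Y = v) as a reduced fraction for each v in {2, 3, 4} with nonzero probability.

P(Y=2) = 1/2, P(Y=3) = 1/2

Enumerate traces; 128 have nonzero weight after conditioning:
  (W=2, Y=3, Z=1, V=0, U=0, X=0) weight 1/1056
  (W=2, Y=3, Z=1, V=0, U=0, X=1) weight 1/1056
  (W=2, Y=3, Z=1, V=0, U=1, X=0) weight 1/1056
  (W=2, Y=3, Z=1, V=0, U=1, X=1) weight 1/1056
  (W=2, Y=3, Z=1, V=0, U=2, X=0) weight 1/1056
  (W=2, Y=3, Z=1, V=0, U=2, X=1) weight 1/1056
  (W=2, Y=3, Z=1, V=0, U=3, X=0) weight 1/1056
  (W=2, Y=3, Z=1, V=0, U=3, X=1) weight 1/1056
  (W=3, Y=2, Z=2, V=0, U=0, X=0) weight 1/528
  … 119 more
Group by Y:
  weight(Y=2) = 1/12
  weight(Y=3) = 1/12
Total weight = 1/12 + 1/12 = 1/6
P(Y=2 | obs) = 1/12 / 1/6 = 1/2
P(Y=3 | obs) = 1/12 / 1/6 = 1/2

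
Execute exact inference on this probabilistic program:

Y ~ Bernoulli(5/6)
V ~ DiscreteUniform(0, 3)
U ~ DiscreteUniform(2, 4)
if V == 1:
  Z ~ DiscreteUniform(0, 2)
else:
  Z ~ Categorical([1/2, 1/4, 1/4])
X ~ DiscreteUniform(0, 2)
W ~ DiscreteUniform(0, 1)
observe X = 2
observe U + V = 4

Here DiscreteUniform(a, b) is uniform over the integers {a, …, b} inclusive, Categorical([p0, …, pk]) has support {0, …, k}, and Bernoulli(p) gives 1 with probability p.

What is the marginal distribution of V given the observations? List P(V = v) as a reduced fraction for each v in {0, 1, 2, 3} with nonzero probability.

Enumerate traces; 36 have nonzero weight after conditioning:
  (Y=0, V=0, U=4, Z=0, X=2, W=0) weight 1/864
  (Y=0, V=0, U=4, Z=0, X=2, W=1) weight 1/864
  (Y=0, V=0, U=4, Z=1, X=2, W=0) weight 1/1728
  (Y=0, V=0, U=4, Z=1, X=2, W=1) weight 1/1728
  (Y=0, V=0, U=4, Z=2, X=2, W=0) weight 1/1728
  (Y=0, V=0, U=4, Z=2, X=2, W=1) weight 1/1728
  (Y=0, V=1, U=3, Z=0, X=2, W=0) weight 1/1296
  (Y=0, V=1, U=3, Z=0, X=2, W=1) weight 1/1296
  (Y=0, V=2, U=2, Z=0, X=2, W=0) weight 1/864
  … 27 more
Group by V:
  weight(V=0) = 1/36
  weight(V=1) = 1/36
  weight(V=2) = 1/36
Total weight = 1/36 + 1/36 + 1/36 = 1/12
P(V=0 | obs) = 1/36 / 1/12 = 1/3
P(V=1 | obs) = 1/36 / 1/12 = 1/3
P(V=2 | obs) = 1/36 / 1/12 = 1/3

P(V=0) = 1/3, P(V=1) = 1/3, P(V=2) = 1/3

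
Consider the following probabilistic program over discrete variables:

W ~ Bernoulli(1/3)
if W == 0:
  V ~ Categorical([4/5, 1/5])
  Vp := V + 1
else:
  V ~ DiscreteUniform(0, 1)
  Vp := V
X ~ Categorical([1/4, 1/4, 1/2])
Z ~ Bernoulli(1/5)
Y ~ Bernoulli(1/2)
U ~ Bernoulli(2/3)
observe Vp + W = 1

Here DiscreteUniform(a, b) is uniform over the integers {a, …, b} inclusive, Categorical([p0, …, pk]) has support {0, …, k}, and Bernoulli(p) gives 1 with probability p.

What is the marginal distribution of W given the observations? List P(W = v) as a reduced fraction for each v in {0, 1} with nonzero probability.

P(W=0) = 16/21, P(W=1) = 5/21

Enumerate traces; 48 have nonzero weight after conditioning:
  (W=0, V=0, X=0, Z=0, Y=0, U=0) weight 4/225
  (W=0, V=0, X=0, Z=0, Y=0, U=1) weight 8/225
  (W=0, V=0, X=0, Z=0, Y=1, U=0) weight 4/225
  (W=0, V=0, X=0, Z=0, Y=1, U=1) weight 8/225
  (W=0, V=0, X=0, Z=1, Y=0, U=0) weight 1/225
  (W=0, V=0, X=0, Z=1, Y=0, U=1) weight 2/225
  (W=0, V=0, X=0, Z=1, Y=1, U=0) weight 1/225
  (W=0, V=0, X=0, Z=1, Y=1, U=1) weight 2/225
  (W=1, V=0, X=0, Z=0, Y=0, U=0) weight 1/180
  … 39 more
Group by W:
  weight(W=0) = 8/15
  weight(W=1) = 1/6
Total weight = 8/15 + 1/6 = 7/10
P(W=0 | obs) = 8/15 / 7/10 = 16/21
P(W=1 | obs) = 1/6 / 7/10 = 5/21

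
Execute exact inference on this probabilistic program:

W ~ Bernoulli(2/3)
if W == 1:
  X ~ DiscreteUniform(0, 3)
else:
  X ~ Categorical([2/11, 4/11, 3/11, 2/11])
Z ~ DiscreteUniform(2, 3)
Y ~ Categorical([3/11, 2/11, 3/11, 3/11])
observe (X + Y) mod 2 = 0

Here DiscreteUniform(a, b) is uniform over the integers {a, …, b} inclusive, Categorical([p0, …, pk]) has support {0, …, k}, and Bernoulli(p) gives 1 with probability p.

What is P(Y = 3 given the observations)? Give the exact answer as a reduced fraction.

Enumerate traces; 32 have nonzero weight after conditioning:
  (W=0, X=0, Z=2, Y=0) weight 1/121
  (W=0, X=0, Z=2, Y=2) weight 1/121
  (W=0, X=0, Z=3, Y=0) weight 1/121
  (W=0, X=0, Z=3, Y=2) weight 1/121
  (W=0, X=1, Z=2, Y=1) weight 4/363
  (W=0, X=1, Z=2, Y=3) weight 2/121
  (W=0, X=1, Z=3, Y=1) weight 4/363
  (W=0, X=1, Z=3, Y=3) weight 2/121
  … 24 more
Group by Y:
  weight(Y=0) = 16/121
  weight(Y=1) = 34/363
  weight(Y=2) = 16/121
  weight(Y=3) = 17/121
Total weight = 16/121 + 34/363 + 16/121 + 17/121 = 181/363
P(Y=0 | obs) = 16/121 / 181/363 = 48/181
P(Y=1 | obs) = 34/363 / 181/363 = 34/181
P(Y=2 | obs) = 16/121 / 181/363 = 48/181
P(Y=3 | obs) = 17/121 / 181/363 = 51/181

P(Y = 3 | obs) = 51/181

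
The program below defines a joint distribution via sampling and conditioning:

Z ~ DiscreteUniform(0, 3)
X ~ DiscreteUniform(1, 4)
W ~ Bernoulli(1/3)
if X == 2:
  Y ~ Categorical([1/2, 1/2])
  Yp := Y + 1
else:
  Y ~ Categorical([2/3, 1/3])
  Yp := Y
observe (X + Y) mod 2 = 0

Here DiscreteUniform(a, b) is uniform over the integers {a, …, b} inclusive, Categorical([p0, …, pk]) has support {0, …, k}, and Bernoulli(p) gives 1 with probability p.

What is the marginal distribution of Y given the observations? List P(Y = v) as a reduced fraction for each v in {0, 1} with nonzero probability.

Enumerate traces; 32 have nonzero weight after conditioning:
  (Z=0, X=1, W=0, Y=1) weight 1/72
  (Z=0, X=1, W=1, Y=1) weight 1/144
  (Z=0, X=2, W=0, Y=0) weight 1/48
  (Z=0, X=2, W=1, Y=0) weight 1/96
  (Z=0, X=3, W=0, Y=1) weight 1/72
  (Z=0, X=3, W=1, Y=1) weight 1/144
  (Z=0, X=4, W=0, Y=0) weight 1/36
  (Z=0, X=4, W=1, Y=0) weight 1/72
  … 24 more
Group by Y:
  weight(Y=0) = 7/24
  weight(Y=1) = 1/6
Total weight = 7/24 + 1/6 = 11/24
P(Y=0 | obs) = 7/24 / 11/24 = 7/11
P(Y=1 | obs) = 1/6 / 11/24 = 4/11

P(Y=0) = 7/11, P(Y=1) = 4/11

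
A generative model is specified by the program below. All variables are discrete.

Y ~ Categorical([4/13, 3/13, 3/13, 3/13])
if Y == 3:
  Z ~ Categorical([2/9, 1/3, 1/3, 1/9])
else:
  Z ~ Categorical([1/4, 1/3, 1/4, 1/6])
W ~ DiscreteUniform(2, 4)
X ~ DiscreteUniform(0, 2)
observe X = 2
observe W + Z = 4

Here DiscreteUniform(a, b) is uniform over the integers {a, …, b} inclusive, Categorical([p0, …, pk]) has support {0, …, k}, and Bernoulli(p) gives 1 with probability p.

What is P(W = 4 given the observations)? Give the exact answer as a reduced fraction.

P(W = 4 | obs) = 19/66

Enumerate traces; 12 have nonzero weight after conditioning:
  (Y=0, Z=0, W=4, X=2) weight 1/117
  (Y=0, Z=1, W=3, X=2) weight 4/351
  (Y=0, Z=2, W=2, X=2) weight 1/117
  (Y=1, Z=0, W=4, X=2) weight 1/156
  (Y=1, Z=1, W=3, X=2) weight 1/117
  (Y=1, Z=2, W=2, X=2) weight 1/156
  (Y=2, Z=0, W=4, X=2) weight 1/156
  (Y=2, Z=1, W=3, X=2) weight 1/117
  … 4 more
Group by W:
  weight(W=2) = 7/234
  weight(W=3) = 1/27
  weight(W=4) = 19/702
Total weight = 7/234 + 1/27 + 19/702 = 11/117
P(W=2 | obs) = 7/234 / 11/117 = 7/22
P(W=3 | obs) = 1/27 / 11/117 = 13/33
P(W=4 | obs) = 19/702 / 11/117 = 19/66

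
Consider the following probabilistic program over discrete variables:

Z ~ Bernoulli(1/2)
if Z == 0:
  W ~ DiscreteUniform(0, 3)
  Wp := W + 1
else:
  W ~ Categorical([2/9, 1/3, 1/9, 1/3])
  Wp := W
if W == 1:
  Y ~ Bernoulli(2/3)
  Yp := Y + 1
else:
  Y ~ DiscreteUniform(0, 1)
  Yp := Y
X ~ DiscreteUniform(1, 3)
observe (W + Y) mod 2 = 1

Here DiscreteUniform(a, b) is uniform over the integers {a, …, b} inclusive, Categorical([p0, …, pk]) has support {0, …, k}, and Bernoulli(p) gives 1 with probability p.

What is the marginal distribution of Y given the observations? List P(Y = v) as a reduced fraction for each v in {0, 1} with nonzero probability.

P(Y=0) = 7/13, P(Y=1) = 6/13

Enumerate traces; 24 have nonzero weight after conditioning:
  (Z=0, W=0, Y=1, X=1) weight 1/48
  (Z=0, W=0, Y=1, X=2) weight 1/48
  (Z=0, W=0, Y=1, X=3) weight 1/48
  (Z=0, W=1, Y=0, X=1) weight 1/72
  (Z=0, W=1, Y=0, X=2) weight 1/72
  (Z=0, W=1, Y=0, X=3) weight 1/72
  (Z=0, W=2, Y=1, X=1) weight 1/48
  (Z=0, W=2, Y=1, X=2) weight 1/48
  … 16 more
Group by Y:
  weight(Y=0) = 35/144
  weight(Y=1) = 5/24
Total weight = 35/144 + 5/24 = 65/144
P(Y=0 | obs) = 35/144 / 65/144 = 7/13
P(Y=1 | obs) = 5/24 / 65/144 = 6/13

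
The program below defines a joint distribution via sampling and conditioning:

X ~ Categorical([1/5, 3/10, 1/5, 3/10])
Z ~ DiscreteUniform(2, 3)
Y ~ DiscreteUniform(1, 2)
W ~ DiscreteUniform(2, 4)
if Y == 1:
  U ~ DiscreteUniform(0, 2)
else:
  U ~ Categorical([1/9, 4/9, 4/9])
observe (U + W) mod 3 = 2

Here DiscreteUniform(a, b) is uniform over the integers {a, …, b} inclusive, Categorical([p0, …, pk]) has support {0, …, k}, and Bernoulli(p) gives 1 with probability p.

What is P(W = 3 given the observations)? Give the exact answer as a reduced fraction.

P(W = 3 | obs) = 7/18

Enumerate traces; 48 have nonzero weight after conditioning:
  (X=0, Z=2, Y=1, W=2, U=0) weight 1/180
  (X=0, Z=2, Y=1, W=3, U=2) weight 1/180
  (X=0, Z=2, Y=1, W=4, U=1) weight 1/180
  (X=0, Z=2, Y=2, W=2, U=0) weight 1/540
  (X=0, Z=2, Y=2, W=3, U=2) weight 1/135
  (X=0, Z=2, Y=2, W=4, U=1) weight 1/135
  (X=0, Z=3, Y=1, W=2, U=0) weight 1/180
  (X=0, Z=3, Y=1, W=3, U=2) weight 1/180
  … 40 more
Group by W:
  weight(W=2) = 2/27
  weight(W=3) = 7/54
  weight(W=4) = 7/54
Total weight = 2/27 + 7/54 + 7/54 = 1/3
P(W=2 | obs) = 2/27 / 1/3 = 2/9
P(W=3 | obs) = 7/54 / 1/3 = 7/18
P(W=4 | obs) = 7/54 / 1/3 = 7/18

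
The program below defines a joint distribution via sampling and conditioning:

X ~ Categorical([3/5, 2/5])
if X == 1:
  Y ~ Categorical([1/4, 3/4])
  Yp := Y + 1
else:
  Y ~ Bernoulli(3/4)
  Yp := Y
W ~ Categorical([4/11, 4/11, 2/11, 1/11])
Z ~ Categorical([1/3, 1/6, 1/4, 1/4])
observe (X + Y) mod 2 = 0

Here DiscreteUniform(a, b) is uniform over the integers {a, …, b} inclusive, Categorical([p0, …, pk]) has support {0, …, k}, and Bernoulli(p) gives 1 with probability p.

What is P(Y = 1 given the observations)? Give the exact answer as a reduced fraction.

P(Y = 1 | obs) = 2/3

Enumerate traces; 32 have nonzero weight after conditioning:
  (X=0, Y=0, W=0, Z=0) weight 1/55
  (X=0, Y=0, W=0, Z=1) weight 1/110
  (X=0, Y=0, W=0, Z=2) weight 3/220
  (X=0, Y=0, W=0, Z=3) weight 3/220
  (X=0, Y=0, W=1, Z=0) weight 1/55
  (X=0, Y=0, W=1, Z=1) weight 1/110
  (X=0, Y=0, W=1, Z=2) weight 3/220
  (X=0, Y=0, W=1, Z=3) weight 3/220
  (X=1, Y=1, W=0, Z=0) weight 2/55
  … 23 more
Group by Y:
  weight(Y=0) = 3/20
  weight(Y=1) = 3/10
Total weight = 3/20 + 3/10 = 9/20
P(Y=0 | obs) = 3/20 / 9/20 = 1/3
P(Y=1 | obs) = 3/10 / 9/20 = 2/3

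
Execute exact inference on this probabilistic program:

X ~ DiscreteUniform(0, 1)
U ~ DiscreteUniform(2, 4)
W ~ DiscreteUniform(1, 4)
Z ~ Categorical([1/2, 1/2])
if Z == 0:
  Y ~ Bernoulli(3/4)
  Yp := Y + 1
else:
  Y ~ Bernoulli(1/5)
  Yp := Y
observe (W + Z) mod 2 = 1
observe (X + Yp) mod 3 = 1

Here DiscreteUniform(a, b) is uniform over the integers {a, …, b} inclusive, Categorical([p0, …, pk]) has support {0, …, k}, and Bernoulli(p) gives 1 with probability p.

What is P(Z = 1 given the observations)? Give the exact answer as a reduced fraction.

Enumerate traces; 18 have nonzero weight after conditioning:
  (X=0, U=2, W=1, Z=0, Y=0) weight 1/192
  (X=0, U=2, W=2, Z=1, Y=1) weight 1/240
  (X=0, U=2, W=3, Z=0, Y=0) weight 1/192
  (X=0, U=2, W=4, Z=1, Y=1) weight 1/240
  (X=0, U=3, W=1, Z=0, Y=0) weight 1/192
  (X=0, U=3, W=2, Z=1, Y=1) weight 1/240
  (X=0, U=3, W=3, Z=0, Y=0) weight 1/192
  (X=0, U=3, W=4, Z=1, Y=1) weight 1/240
  … 10 more
Group by Z:
  weight(Z=0) = 1/32
  weight(Z=1) = 1/8
Total weight = 1/32 + 1/8 = 5/32
P(Z=0 | obs) = 1/32 / 5/32 = 1/5
P(Z=1 | obs) = 1/8 / 5/32 = 4/5

P(Z = 1 | obs) = 4/5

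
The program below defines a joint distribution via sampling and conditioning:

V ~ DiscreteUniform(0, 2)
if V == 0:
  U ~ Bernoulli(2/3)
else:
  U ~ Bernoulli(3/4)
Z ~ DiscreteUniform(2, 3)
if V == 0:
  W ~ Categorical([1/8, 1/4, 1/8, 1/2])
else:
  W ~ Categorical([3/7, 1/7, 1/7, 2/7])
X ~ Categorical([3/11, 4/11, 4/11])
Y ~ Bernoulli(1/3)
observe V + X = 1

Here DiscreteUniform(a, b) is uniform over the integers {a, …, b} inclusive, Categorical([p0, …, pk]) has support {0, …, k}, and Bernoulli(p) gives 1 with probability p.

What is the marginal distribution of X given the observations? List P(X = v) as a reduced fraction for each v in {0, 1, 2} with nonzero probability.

Enumerate traces; 64 have nonzero weight after conditioning:
  (V=0, U=0, Z=2, W=0, X=1, Y=0) weight 1/594
  (V=0, U=0, Z=2, W=0, X=1, Y=1) weight 1/1188
  (V=0, U=0, Z=2, W=1, X=1, Y=0) weight 1/297
  (V=0, U=0, Z=2, W=1, X=1, Y=1) weight 1/594
  (V=0, U=0, Z=2, W=2, X=1, Y=0) weight 1/594
  (V=0, U=0, Z=2, W=2, X=1, Y=1) weight 1/1188
  (V=0, U=0, Z=2, W=3, X=1, Y=0) weight 2/297
  (V=0, U=0, Z=2, W=3, X=1, Y=1) weight 1/297
  (V=1, U=0, Z=2, W=0, X=0, Y=0) weight 1/308
  … 55 more
Group by X:
  weight(X=0) = 1/11
  weight(X=1) = 4/33
Total weight = 1/11 + 4/33 = 7/33
P(X=0 | obs) = 1/11 / 7/33 = 3/7
P(X=1 | obs) = 4/33 / 7/33 = 4/7

P(X=0) = 3/7, P(X=1) = 4/7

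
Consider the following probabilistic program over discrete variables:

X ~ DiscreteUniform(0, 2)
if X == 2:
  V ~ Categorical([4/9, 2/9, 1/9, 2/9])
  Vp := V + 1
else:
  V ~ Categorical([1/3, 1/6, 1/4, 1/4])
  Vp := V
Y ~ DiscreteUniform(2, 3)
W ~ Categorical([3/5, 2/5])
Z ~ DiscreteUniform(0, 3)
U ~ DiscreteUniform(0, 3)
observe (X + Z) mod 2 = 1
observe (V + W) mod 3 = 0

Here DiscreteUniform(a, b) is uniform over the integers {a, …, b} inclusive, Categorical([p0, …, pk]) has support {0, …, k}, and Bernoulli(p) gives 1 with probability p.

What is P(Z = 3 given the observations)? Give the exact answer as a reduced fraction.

P(Z = 3 | obs) = 161/484

Enumerate traces; 144 have nonzero weight after conditioning:
  (X=0, V=0, Y=2, W=0, Z=1, U=0) weight 1/480
  (X=0, V=0, Y=2, W=0, Z=1, U=1) weight 1/480
  (X=0, V=0, Y=2, W=0, Z=1, U=2) weight 1/480
  (X=0, V=0, Y=2, W=0, Z=1, U=3) weight 1/480
  (X=0, V=0, Y=2, W=0, Z=3, U=0) weight 1/480
  (X=0, V=0, Y=2, W=0, Z=3, U=1) weight 1/480
  (X=0, V=0, Y=2, W=0, Z=3, U=2) weight 1/480
  (X=0, V=0, Y=2, W=0, Z=3, U=3) weight 1/480
  (X=1, V=0, Y=2, W=0, Z=0, U=0) weight 1/480
  (X=1, V=0, Y=2, W=0, Z=2, U=0) weight 1/480
  … 134 more
Group by Z:
  weight(Z=0) = 3/80
  weight(Z=1) = 161/2160
  weight(Z=2) = 3/80
  weight(Z=3) = 161/2160
Total weight = 3/80 + 161/2160 + 3/80 + 161/2160 = 121/540
P(Z=0 | obs) = 3/80 / 121/540 = 81/484
P(Z=1 | obs) = 161/2160 / 121/540 = 161/484
P(Z=2 | obs) = 3/80 / 121/540 = 81/484
P(Z=3 | obs) = 161/2160 / 121/540 = 161/484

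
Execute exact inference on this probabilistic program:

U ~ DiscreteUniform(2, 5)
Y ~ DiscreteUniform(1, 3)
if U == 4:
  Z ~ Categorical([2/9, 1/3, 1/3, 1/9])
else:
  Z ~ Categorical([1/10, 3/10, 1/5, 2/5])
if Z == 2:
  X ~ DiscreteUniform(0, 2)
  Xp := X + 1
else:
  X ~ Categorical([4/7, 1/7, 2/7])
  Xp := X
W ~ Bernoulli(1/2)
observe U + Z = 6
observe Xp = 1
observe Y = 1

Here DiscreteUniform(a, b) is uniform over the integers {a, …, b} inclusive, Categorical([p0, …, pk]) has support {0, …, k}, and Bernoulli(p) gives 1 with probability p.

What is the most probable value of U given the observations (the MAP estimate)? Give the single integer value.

Enumerate traces; 6 have nonzero weight after conditioning:
  (U=3, Y=1, Z=3, X=1, W=0) weight 1/420
  (U=3, Y=1, Z=3, X=1, W=1) weight 1/420
  (U=4, Y=1, Z=2, X=0, W=0) weight 1/216
  (U=4, Y=1, Z=2, X=0, W=1) weight 1/216
  (U=5, Y=1, Z=1, X=1, W=0) weight 1/560
  (U=5, Y=1, Z=1, X=1, W=1) weight 1/560
Group by U:
  weight(U=3) = 1/210
  weight(U=4) = 1/108
  weight(U=5) = 1/280
Total weight = 1/210 + 1/108 + 1/280 = 19/1080
P(U=3 | obs) = 1/210 / 19/1080 = 36/133
P(U=4 | obs) = 1/108 / 19/1080 = 10/19
P(U=5 | obs) = 1/280 / 19/1080 = 27/133
argmax = 4

argmax_v P(U = v | obs) = 4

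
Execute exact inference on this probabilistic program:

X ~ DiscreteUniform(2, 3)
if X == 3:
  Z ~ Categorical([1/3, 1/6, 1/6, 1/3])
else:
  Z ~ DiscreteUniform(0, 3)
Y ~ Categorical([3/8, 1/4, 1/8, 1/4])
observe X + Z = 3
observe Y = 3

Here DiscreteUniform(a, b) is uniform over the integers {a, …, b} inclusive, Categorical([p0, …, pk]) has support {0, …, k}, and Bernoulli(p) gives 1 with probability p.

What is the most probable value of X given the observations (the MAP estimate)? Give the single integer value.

argmax_v P(X = v | obs) = 3

Enumerate traces; 2 have nonzero weight after conditioning:
  (X=2, Z=1, Y=3) weight 1/32
  (X=3, Z=0, Y=3) weight 1/24
Group by X:
  weight(X=2) = 1/32
  weight(X=3) = 1/24
Total weight = 1/32 + 1/24 = 7/96
P(X=2 | obs) = 1/32 / 7/96 = 3/7
P(X=3 | obs) = 1/24 / 7/96 = 4/7
argmax = 3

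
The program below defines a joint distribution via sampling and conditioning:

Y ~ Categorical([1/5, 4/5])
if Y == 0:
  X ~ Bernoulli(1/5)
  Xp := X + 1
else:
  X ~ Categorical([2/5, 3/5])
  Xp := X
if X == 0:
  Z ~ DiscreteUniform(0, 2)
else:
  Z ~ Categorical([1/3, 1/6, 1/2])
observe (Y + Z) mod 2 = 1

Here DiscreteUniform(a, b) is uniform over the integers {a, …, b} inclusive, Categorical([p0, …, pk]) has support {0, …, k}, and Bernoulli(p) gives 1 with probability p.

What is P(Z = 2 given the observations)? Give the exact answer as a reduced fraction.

P(Z = 2 | obs) = 52/101

Enumerate traces; 6 have nonzero weight after conditioning:
  (Y=0, X=0, Z=1) weight 4/75
  (Y=0, X=1, Z=1) weight 1/150
  (Y=1, X=0, Z=0) weight 8/75
  (Y=1, X=0, Z=2) weight 8/75
  (Y=1, X=1, Z=0) weight 4/25
  (Y=1, X=1, Z=2) weight 6/25
Group by Z:
  weight(Z=0) = 4/15
  weight(Z=1) = 3/50
  weight(Z=2) = 26/75
Total weight = 4/15 + 3/50 + 26/75 = 101/150
P(Z=0 | obs) = 4/15 / 101/150 = 40/101
P(Z=1 | obs) = 3/50 / 101/150 = 9/101
P(Z=2 | obs) = 26/75 / 101/150 = 52/101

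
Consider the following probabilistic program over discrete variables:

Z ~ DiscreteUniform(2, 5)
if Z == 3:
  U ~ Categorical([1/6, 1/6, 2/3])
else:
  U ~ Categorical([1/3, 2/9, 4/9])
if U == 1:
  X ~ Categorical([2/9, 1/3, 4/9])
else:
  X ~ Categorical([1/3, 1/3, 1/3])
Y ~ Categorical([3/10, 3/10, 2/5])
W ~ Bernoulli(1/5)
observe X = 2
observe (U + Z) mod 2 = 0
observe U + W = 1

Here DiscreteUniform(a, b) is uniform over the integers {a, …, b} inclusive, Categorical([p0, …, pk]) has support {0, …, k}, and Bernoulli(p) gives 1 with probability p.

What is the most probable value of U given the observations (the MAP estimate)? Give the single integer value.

Enumerate traces; 12 have nonzero weight after conditioning:
  (Z=2, U=0, X=2, Y=0, W=1) weight 1/600
  (Z=2, U=0, X=2, Y=1, W=1) weight 1/600
  (Z=2, U=0, X=2, Y=2, W=1) weight 1/450
  (Z=3, U=1, X=2, Y=0, W=0) weight 1/225
  (Z=3, U=1, X=2, Y=1, W=0) weight 1/225
  (Z=3, U=1, X=2, Y=2, W=0) weight 4/675
  (Z=4, U=0, X=2, Y=0, W=1) weight 1/600
  (Z=4, U=0, X=2, Y=1, W=1) weight 1/600
  … 4 more
Group by U:
  weight(U=0) = 1/90
  weight(U=1) = 14/405
Total weight = 1/90 + 14/405 = 37/810
P(U=0 | obs) = 1/90 / 37/810 = 9/37
P(U=1 | obs) = 14/405 / 37/810 = 28/37
argmax = 1

argmax_v P(U = v | obs) = 1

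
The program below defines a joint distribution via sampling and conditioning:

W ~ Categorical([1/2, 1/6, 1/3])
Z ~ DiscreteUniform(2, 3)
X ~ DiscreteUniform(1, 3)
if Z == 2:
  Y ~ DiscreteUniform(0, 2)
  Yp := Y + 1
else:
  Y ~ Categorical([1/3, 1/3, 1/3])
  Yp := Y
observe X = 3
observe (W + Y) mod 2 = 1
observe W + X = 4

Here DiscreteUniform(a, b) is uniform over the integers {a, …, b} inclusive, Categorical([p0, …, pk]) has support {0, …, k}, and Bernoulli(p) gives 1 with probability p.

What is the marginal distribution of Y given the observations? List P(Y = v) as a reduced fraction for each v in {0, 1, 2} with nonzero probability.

P(Y=0) = 1/2, P(Y=2) = 1/2

Enumerate traces; 4 have nonzero weight after conditioning:
  (W=1, Z=2, X=3, Y=0) weight 1/108
  (W=1, Z=2, X=3, Y=2) weight 1/108
  (W=1, Z=3, X=3, Y=0) weight 1/108
  (W=1, Z=3, X=3, Y=2) weight 1/108
Group by Y:
  weight(Y=0) = 1/54
  weight(Y=2) = 1/54
Total weight = 1/54 + 1/54 = 1/27
P(Y=0 | obs) = 1/54 / 1/27 = 1/2
P(Y=2 | obs) = 1/54 / 1/27 = 1/2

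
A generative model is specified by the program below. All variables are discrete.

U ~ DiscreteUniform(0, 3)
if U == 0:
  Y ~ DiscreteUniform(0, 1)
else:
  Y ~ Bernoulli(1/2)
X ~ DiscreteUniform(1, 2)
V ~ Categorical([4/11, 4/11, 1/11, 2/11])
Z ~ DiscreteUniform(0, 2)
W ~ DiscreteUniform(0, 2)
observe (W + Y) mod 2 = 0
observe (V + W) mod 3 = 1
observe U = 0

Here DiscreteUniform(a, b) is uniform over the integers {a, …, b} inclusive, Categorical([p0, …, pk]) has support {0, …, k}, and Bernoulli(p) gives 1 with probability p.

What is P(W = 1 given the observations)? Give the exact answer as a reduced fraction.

Enumerate traces; 24 have nonzero weight after conditioning:
  (U=0, Y=0, X=1, V=1, Z=0, W=0) weight 1/396
  (U=0, Y=0, X=1, V=1, Z=1, W=0) weight 1/396
  (U=0, Y=0, X=1, V=1, Z=2, W=0) weight 1/396
  (U=0, Y=0, X=1, V=2, Z=0, W=2) weight 1/1584
  (U=0, Y=0, X=1, V=2, Z=1, W=2) weight 1/1584
  (U=0, Y=0, X=1, V=2, Z=2, W=2) weight 1/1584
  (U=0, Y=0, X=2, V=1, Z=0, W=0) weight 1/396
  (U=0, Y=0, X=2, V=1, Z=1, W=0) weight 1/396
  (U=0, Y=1, X=1, V=0, Z=0, W=1) weight 1/396
  … 15 more
Group by W:
  weight(W=0) = 1/66
  weight(W=1) = 1/44
  weight(W=2) = 1/264
Total weight = 1/66 + 1/44 + 1/264 = 1/24
P(W=0 | obs) = 1/66 / 1/24 = 4/11
P(W=1 | obs) = 1/44 / 1/24 = 6/11
P(W=2 | obs) = 1/264 / 1/24 = 1/11

P(W = 1 | obs) = 6/11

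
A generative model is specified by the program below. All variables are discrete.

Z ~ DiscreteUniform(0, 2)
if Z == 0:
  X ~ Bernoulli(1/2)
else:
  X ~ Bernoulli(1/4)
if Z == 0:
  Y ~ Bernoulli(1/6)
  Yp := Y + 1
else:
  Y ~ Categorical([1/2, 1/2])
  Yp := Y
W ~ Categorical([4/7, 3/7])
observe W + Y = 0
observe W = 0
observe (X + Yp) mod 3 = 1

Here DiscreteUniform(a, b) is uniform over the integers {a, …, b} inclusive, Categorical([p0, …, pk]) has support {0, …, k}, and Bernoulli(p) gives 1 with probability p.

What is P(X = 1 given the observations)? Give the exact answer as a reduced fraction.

P(X = 1 | obs) = 3/8

Enumerate traces; 3 have nonzero weight after conditioning:
  (Z=0, X=0, Y=0, W=0) weight 5/63
  (Z=1, X=1, Y=0, W=0) weight 1/42
  (Z=2, X=1, Y=0, W=0) weight 1/42
Group by X:
  weight(X=0) = 5/63
  weight(X=1) = 1/21
Total weight = 5/63 + 1/21 = 8/63
P(X=0 | obs) = 5/63 / 8/63 = 5/8
P(X=1 | obs) = 1/21 / 8/63 = 3/8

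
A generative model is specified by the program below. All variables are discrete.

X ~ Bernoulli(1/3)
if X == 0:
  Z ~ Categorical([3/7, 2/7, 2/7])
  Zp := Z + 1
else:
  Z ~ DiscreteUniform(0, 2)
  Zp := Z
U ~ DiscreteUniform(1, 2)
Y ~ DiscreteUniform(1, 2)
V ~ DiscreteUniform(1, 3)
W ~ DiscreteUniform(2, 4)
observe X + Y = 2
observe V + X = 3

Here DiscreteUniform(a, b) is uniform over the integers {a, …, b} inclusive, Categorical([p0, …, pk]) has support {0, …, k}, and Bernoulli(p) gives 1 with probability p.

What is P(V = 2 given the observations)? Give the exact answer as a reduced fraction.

P(V = 2 | obs) = 1/3

Enumerate traces; 36 have nonzero weight after conditioning:
  (X=0, Z=0, U=1, Y=2, V=3, W=2) weight 1/126
  (X=0, Z=0, U=1, Y=2, V=3, W=3) weight 1/126
  (X=0, Z=0, U=1, Y=2, V=3, W=4) weight 1/126
  (X=0, Z=0, U=2, Y=2, V=3, W=2) weight 1/126
  (X=0, Z=0, U=2, Y=2, V=3, W=3) weight 1/126
  (X=0, Z=0, U=2, Y=2, V=3, W=4) weight 1/126
  (X=0, Z=1, U=1, Y=2, V=3, W=2) weight 1/189
  (X=0, Z=1, U=1, Y=2, V=3, W=3) weight 1/189
  (X=1, Z=0, U=1, Y=1, V=2, W=2) weight 1/324
  … 27 more
Group by V:
  weight(V=2) = 1/18
  weight(V=3) = 1/9
Total weight = 1/18 + 1/9 = 1/6
P(V=2 | obs) = 1/18 / 1/6 = 1/3
P(V=3 | obs) = 1/9 / 1/6 = 2/3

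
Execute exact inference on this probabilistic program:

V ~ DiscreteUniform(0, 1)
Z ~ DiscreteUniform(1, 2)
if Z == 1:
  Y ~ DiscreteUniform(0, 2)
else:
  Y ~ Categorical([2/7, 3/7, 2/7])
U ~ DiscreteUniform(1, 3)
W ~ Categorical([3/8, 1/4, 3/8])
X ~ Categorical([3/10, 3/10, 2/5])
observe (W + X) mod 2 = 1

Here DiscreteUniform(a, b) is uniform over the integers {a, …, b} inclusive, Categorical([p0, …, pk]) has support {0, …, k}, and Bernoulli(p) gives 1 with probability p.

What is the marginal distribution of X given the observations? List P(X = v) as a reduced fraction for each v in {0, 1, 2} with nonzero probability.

Enumerate traces; 144 have nonzero weight after conditioning:
  (V=0, Z=1, Y=0, U=1, W=0, X=1) weight 1/320
  (V=0, Z=1, Y=0, U=1, W=1, X=0) weight 1/480
  (V=0, Z=1, Y=0, U=1, W=1, X=2) weight 1/360
  (V=0, Z=1, Y=0, U=1, W=2, X=1) weight 1/320
  (V=0, Z=1, Y=0, U=2, W=0, X=1) weight 1/320
  (V=0, Z=1, Y=0, U=2, W=1, X=0) weight 1/480
  (V=0, Z=1, Y=0, U=2, W=1, X=2) weight 1/360
  (V=0, Z=1, Y=0, U=2, W=2, X=1) weight 1/320
  … 136 more
Group by X:
  weight(X=0) = 3/40
  weight(X=1) = 9/40
  weight(X=2) = 1/10
Total weight = 3/40 + 9/40 + 1/10 = 2/5
P(X=0 | obs) = 3/40 / 2/5 = 3/16
P(X=1 | obs) = 9/40 / 2/5 = 9/16
P(X=2 | obs) = 1/10 / 2/5 = 1/4

P(X=0) = 3/16, P(X=1) = 9/16, P(X=2) = 1/4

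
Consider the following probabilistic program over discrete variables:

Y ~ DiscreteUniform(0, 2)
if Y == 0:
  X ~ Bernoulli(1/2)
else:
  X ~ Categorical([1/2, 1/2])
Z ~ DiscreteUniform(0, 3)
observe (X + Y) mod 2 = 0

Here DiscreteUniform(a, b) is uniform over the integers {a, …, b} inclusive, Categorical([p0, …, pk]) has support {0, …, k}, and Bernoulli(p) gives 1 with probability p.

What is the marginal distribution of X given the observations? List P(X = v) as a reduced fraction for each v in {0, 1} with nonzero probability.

Enumerate traces; 12 have nonzero weight after conditioning:
  (Y=0, X=0, Z=0) weight 1/24
  (Y=0, X=0, Z=1) weight 1/24
  (Y=0, X=0, Z=2) weight 1/24
  (Y=0, X=0, Z=3) weight 1/24
  (Y=1, X=1, Z=0) weight 1/24
  (Y=1, X=1, Z=1) weight 1/24
  (Y=1, X=1, Z=2) weight 1/24
  (Y=1, X=1, Z=3) weight 1/24
  … 4 more
Group by X:
  weight(X=0) = 1/3
  weight(X=1) = 1/6
Total weight = 1/3 + 1/6 = 1/2
P(X=0 | obs) = 1/3 / 1/2 = 2/3
P(X=1 | obs) = 1/6 / 1/2 = 1/3

P(X=0) = 2/3, P(X=1) = 1/3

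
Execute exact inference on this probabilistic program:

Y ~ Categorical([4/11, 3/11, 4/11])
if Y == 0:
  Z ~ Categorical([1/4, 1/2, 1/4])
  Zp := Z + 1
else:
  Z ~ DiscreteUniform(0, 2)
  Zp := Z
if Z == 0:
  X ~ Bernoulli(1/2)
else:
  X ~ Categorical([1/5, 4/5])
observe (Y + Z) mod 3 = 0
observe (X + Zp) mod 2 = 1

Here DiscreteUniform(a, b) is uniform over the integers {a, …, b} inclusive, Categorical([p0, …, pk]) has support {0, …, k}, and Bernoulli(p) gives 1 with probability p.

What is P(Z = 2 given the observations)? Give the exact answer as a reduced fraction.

P(Z = 2 | obs) = 24/47

Enumerate traces; 3 have nonzero weight after conditioning:
  (Y=0, Z=0, X=0) weight 1/22
  (Y=1, Z=2, X=1) weight 4/55
  (Y=2, Z=1, X=0) weight 4/165
Group by Z:
  weight(Z=0) = 1/22
  weight(Z=1) = 4/165
  weight(Z=2) = 4/55
Total weight = 1/22 + 4/165 + 4/55 = 47/330
P(Z=0 | obs) = 1/22 / 47/330 = 15/47
P(Z=1 | obs) = 4/165 / 47/330 = 8/47
P(Z=2 | obs) = 4/55 / 47/330 = 24/47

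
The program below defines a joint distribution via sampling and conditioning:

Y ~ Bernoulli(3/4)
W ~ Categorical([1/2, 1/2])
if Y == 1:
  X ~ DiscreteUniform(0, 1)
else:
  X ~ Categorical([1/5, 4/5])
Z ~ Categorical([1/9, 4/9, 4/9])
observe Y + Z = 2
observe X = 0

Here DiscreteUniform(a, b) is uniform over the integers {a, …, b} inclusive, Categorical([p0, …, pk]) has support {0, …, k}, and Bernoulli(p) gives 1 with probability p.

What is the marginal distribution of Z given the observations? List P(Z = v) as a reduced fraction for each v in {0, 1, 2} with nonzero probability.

P(Z=1) = 15/17, P(Z=2) = 2/17

Enumerate traces; 4 have nonzero weight after conditioning:
  (Y=0, W=0, X=0, Z=2) weight 1/90
  (Y=0, W=1, X=0, Z=2) weight 1/90
  (Y=1, W=0, X=0, Z=1) weight 1/12
  (Y=1, W=1, X=0, Z=1) weight 1/12
Group by Z:
  weight(Z=1) = 1/6
  weight(Z=2) = 1/45
Total weight = 1/6 + 1/45 = 17/90
P(Z=1 | obs) = 1/6 / 17/90 = 15/17
P(Z=2 | obs) = 1/45 / 17/90 = 2/17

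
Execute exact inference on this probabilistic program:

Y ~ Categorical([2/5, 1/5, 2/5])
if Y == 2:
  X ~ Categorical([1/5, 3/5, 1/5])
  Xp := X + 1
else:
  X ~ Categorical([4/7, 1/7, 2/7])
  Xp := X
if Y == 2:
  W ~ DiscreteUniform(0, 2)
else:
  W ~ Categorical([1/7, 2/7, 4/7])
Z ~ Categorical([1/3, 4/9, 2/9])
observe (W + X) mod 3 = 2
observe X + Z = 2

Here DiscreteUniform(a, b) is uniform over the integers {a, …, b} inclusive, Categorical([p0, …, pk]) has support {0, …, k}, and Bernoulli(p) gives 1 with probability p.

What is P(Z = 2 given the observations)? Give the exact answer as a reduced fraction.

Enumerate traces; 9 have nonzero weight after conditioning:
  (Y=0, X=0, W=2, Z=2) weight 64/2205
  (Y=0, X=1, W=1, Z=1) weight 16/2205
  (Y=0, X=2, W=0, Z=0) weight 4/735
  (Y=1, X=0, W=2, Z=2) weight 32/2205
  (Y=1, X=1, W=1, Z=1) weight 8/2205
  (Y=1, X=2, W=0, Z=0) weight 2/735
  (Y=2, X=0, W=2, Z=2) weight 4/675
  (Y=2, X=1, W=1, Z=1) weight 8/225
  … 1 more
Group by Z:
  weight(Z=0) = 188/11025
  weight(Z=1) = 512/11025
  weight(Z=2) = 1636/33075
Total weight = 188/11025 + 512/11025 + 1636/33075 = 3736/33075
P(Z=0 | obs) = 188/11025 / 3736/33075 = 141/934
P(Z=1 | obs) = 512/11025 / 3736/33075 = 192/467
P(Z=2 | obs) = 1636/33075 / 3736/33075 = 409/934

P(Z = 2 | obs) = 409/934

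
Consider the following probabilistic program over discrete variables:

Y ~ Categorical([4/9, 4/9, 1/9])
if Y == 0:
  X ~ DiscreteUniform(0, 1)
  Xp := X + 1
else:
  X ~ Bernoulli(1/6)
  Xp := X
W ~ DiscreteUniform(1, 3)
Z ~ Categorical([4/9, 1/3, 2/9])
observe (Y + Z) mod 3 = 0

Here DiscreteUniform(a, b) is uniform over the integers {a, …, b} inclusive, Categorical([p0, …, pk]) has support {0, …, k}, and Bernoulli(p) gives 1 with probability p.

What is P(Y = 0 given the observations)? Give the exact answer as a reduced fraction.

Enumerate traces; 18 have nonzero weight after conditioning:
  (Y=0, X=0, W=1, Z=0) weight 8/243
  (Y=0, X=0, W=2, Z=0) weight 8/243
  (Y=0, X=0, W=3, Z=0) weight 8/243
  (Y=0, X=1, W=1, Z=0) weight 8/243
  (Y=0, X=1, W=2, Z=0) weight 8/243
  (Y=0, X=1, W=3, Z=0) weight 8/243
  (Y=1, X=0, W=1, Z=2) weight 20/729
  (Y=1, X=0, W=2, Z=2) weight 20/729
  (Y=2, X=0, W=1, Z=1) weight 5/486
  … 9 more
Group by Y:
  weight(Y=0) = 16/81
  weight(Y=1) = 8/81
  weight(Y=2) = 1/27
Total weight = 16/81 + 8/81 + 1/27 = 1/3
P(Y=0 | obs) = 16/81 / 1/3 = 16/27
P(Y=1 | obs) = 8/81 / 1/3 = 8/27
P(Y=2 | obs) = 1/27 / 1/3 = 1/9

P(Y = 0 | obs) = 16/27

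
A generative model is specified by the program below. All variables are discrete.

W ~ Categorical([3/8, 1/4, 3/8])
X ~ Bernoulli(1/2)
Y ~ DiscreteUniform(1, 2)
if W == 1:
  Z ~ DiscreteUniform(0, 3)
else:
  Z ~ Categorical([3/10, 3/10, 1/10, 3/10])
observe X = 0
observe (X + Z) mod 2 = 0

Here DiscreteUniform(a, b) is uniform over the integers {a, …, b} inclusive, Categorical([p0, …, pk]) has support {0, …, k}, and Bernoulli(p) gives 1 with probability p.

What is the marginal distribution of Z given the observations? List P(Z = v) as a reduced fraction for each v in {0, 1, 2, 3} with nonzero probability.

Enumerate traces; 12 have nonzero weight after conditioning:
  (W=0, X=0, Y=1, Z=0) weight 9/320
  (W=0, X=0, Y=1, Z=2) weight 3/320
  (W=0, X=0, Y=2, Z=0) weight 9/320
  (W=0, X=0, Y=2, Z=2) weight 3/320
  (W=1, X=0, Y=1, Z=0) weight 1/64
  (W=1, X=0, Y=1, Z=2) weight 1/64
  (W=1, X=0, Y=2, Z=0) weight 1/64
  (W=1, X=0, Y=2, Z=2) weight 1/64
  … 4 more
Group by Z:
  weight(Z=0) = 23/160
  weight(Z=2) = 11/160
Total weight = 23/160 + 11/160 = 17/80
P(Z=0 | obs) = 23/160 / 17/80 = 23/34
P(Z=2 | obs) = 11/160 / 17/80 = 11/34

P(Z=0) = 23/34, P(Z=2) = 11/34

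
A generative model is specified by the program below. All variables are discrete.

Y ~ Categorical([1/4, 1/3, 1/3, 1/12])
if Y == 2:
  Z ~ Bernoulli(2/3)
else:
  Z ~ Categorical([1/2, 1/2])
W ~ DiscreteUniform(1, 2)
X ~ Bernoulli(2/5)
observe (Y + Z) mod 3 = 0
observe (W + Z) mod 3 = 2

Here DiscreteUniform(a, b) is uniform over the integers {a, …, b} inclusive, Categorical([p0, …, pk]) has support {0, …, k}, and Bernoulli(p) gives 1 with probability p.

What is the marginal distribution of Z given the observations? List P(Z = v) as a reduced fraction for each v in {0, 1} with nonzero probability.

Enumerate traces; 6 have nonzero weight after conditioning:
  (Y=0, Z=0, W=2, X=0) weight 3/80
  (Y=0, Z=0, W=2, X=1) weight 1/40
  (Y=2, Z=1, W=1, X=0) weight 1/15
  (Y=2, Z=1, W=1, X=1) weight 2/45
  (Y=3, Z=0, W=2, X=0) weight 1/80
  (Y=3, Z=0, W=2, X=1) weight 1/120
Group by Z:
  weight(Z=0) = 1/12
  weight(Z=1) = 1/9
Total weight = 1/12 + 1/9 = 7/36
P(Z=0 | obs) = 1/12 / 7/36 = 3/7
P(Z=1 | obs) = 1/9 / 7/36 = 4/7

P(Z=0) = 3/7, P(Z=1) = 4/7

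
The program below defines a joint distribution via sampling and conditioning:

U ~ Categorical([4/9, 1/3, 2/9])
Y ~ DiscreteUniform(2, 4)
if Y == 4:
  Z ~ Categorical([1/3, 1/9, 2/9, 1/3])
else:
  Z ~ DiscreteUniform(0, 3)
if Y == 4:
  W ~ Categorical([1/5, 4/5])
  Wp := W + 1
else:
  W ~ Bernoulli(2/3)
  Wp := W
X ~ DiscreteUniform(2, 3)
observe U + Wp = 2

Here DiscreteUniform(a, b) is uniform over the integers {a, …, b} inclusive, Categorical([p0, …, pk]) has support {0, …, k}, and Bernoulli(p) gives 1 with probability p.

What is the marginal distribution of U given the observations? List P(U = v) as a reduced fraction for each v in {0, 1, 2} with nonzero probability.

P(U=0) = 48/137, P(U=1) = 69/137, P(U=2) = 20/137

Enumerate traces; 48 have nonzero weight after conditioning:
  (U=0, Y=4, Z=0, W=1, X=2) weight 8/405
  (U=0, Y=4, Z=0, W=1, X=3) weight 8/405
  (U=0, Y=4, Z=1, W=1, X=2) weight 8/1215
  (U=0, Y=4, Z=1, W=1, X=3) weight 8/1215
  (U=0, Y=4, Z=2, W=1, X=2) weight 16/1215
  (U=0, Y=4, Z=2, W=1, X=3) weight 16/1215
  (U=0, Y=4, Z=3, W=1, X=2) weight 8/405
  (U=0, Y=4, Z=3, W=1, X=3) weight 8/405
  (U=1, Y=2, Z=0, W=1, X=2) weight 1/108
  (U=2, Y=2, Z=0, W=0, X=2) weight 1/324
  … 38 more
Group by U:
  weight(U=0) = 16/135
  weight(U=1) = 23/135
  weight(U=2) = 4/81
Total weight = 16/135 + 23/135 + 4/81 = 137/405
P(U=0 | obs) = 16/135 / 137/405 = 48/137
P(U=1 | obs) = 23/135 / 137/405 = 69/137
P(U=2 | obs) = 4/81 / 137/405 = 20/137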